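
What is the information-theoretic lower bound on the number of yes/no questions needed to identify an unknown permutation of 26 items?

There are 26! = 403291461126605635584000000 permutations. Each yes/no question gives at most 1 bit, so at least ceil(log_2(403291461126605635584000000)) = 89 questions are needed.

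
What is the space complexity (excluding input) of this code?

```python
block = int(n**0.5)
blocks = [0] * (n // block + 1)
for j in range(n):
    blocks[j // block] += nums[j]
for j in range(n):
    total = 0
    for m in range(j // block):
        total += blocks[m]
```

Space complexity: O(sqrt(n)).
Storage scales with sqrt(n).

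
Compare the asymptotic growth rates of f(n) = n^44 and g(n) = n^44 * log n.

g(n) = n^44 * log n grows faster: extra log n factor -> infinity.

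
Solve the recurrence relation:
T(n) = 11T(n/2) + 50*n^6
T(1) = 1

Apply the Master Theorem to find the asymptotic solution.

a=11, b=2, f(n)=50*n^6. log_2(11) = 3.459 < 6. Case 3: T(n) = O(n^6).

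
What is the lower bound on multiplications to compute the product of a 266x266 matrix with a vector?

A 266x266 matrix-vector product has 266 inner products of length 266. Output depends on all 266^2 = 70756 matrix entries. At least 70756 multiplications needed.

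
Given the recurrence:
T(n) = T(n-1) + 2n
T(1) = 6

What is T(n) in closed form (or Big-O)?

Unrolling: T(n) = 6 + 2*(2 + 3 + ... + n) = 6 + 2*(n(n+1)/2 - 1) = O(n^2).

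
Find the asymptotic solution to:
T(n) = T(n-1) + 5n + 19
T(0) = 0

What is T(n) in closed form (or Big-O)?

Dominant term in sum is 5*sum(i, i=1..n) = 5*n*(n+1)/2 = O(n^2).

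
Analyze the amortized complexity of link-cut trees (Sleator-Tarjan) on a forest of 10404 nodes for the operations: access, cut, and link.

Link-cut trees represent the forest using splay trees over preferred paths. With potential Phi = sum over nodes of log(size of virtual subtree), each access on 10404 nodes is O(log 10404) = O(log n) amortized by the splay-tree access lemma. Cut and link are O(1) plus one access.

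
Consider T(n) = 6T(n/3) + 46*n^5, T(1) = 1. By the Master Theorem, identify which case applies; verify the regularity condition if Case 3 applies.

a=6, b=3, f(n)=46*n^5.
log_3(6) = 1.631 < 5.
f(n) = Omega(n^(1.631+epsilon)) for some epsilon > 0, so Case 3 is the candidate.
Regularity: a*f(n/b) = 6*46*(n/3)^5 = (6/243)*46*n^5 <= c*f(n) with c = 6/243 < 1. Satisfied.
Case 3: T(n) = Theta(n^5).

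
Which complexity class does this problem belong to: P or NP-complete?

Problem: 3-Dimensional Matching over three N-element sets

This problem is NP-complete: one of Karp's 21 NP-complete problems.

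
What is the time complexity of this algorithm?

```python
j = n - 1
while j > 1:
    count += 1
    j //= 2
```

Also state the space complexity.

Time complexity: O(log n).
Space complexity: O(1).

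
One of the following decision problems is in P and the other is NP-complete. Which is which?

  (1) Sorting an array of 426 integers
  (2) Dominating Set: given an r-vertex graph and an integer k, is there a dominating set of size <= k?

(1) is P: merge sort runs in O(n log n).
(2) is NP-complete: reduces from Set Cover (with k part of the input).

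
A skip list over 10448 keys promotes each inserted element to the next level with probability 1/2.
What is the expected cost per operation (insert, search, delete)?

Expected number of levels is O(log_2(10448)) = O(log n). A search visits O(1) expected nodes per level over O(log n) levels. Insert/delete are a search plus O(1) pointer updates per level. Expected O(log n) per operation.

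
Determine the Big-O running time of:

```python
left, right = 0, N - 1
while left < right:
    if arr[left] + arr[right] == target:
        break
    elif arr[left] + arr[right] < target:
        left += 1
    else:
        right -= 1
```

Time complexity: O(n).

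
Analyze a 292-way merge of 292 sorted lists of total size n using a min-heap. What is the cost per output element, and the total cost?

Maintain a min-heap of size 292 holding the current head of each list. Each output step does one extract-min (O(log 292)) and one insert of that list's next element (O(log 292)). Each of the n elements passes through the heap exactly once, so the total cost is O(n log 292), i.e. O(log 292) per output element.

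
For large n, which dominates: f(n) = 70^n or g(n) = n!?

g(n) = n! grows faster: n!/70^n -> infinity by Stirling.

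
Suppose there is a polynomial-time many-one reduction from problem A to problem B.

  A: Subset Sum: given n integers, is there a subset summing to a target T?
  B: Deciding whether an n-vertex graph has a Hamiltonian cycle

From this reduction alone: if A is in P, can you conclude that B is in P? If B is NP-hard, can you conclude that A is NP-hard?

A poly-time reduction A <=_p B transfers tractability DOWN (B easy => A easy) and hardness UP (A hard => B hard), not the reverse.
From A in P, the reduction alone does NOT give B in P: any problem in P trivially reduces to SAT, yet SAT is not known to be in P.
From B NP-hard, the reduction alone does NOT give A NP-hard: again, easy problems reduce to hard ones.
(Here in fact A is NP-complete and B is NP-complete.)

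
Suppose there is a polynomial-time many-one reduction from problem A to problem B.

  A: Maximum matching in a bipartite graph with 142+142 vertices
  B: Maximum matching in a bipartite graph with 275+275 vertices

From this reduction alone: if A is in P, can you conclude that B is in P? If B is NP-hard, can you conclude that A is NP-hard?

A poly-time reduction A <=_p B transfers tractability DOWN (B easy => A easy) and hardness UP (A hard => B hard), not the reverse.
From A in P, the reduction alone does NOT give B in P: any problem in P trivially reduces to SAT, yet SAT is not known to be in P.
From B NP-hard, the reduction alone does NOT give A NP-hard: again, easy problems reduce to hard ones.
(Here in fact A is P and B is P.)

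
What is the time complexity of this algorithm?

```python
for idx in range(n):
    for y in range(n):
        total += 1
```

Time complexity: O(n^2).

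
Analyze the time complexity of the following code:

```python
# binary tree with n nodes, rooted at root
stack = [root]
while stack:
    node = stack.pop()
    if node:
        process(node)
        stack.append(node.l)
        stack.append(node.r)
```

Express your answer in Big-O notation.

Time complexity: O(n).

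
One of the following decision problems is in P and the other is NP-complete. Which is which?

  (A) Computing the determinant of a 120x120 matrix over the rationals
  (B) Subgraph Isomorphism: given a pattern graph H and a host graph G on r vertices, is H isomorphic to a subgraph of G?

(A) is P: Gaussian elimination runs in O(n^3).
(B) is NP-complete: generalizes Clique and Hamiltonian Path (pattern size is part of the input).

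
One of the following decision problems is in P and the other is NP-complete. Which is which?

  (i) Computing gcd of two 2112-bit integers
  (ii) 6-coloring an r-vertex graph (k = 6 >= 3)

(i) is P: the Euclidean algorithm runs in polynomial time in the bit-length.
(ii) is NP-complete: graph k-coloring for k>=3 is NP-complete by reduction from 3-SAT.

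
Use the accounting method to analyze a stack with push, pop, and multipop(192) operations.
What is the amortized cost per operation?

Assign 2 credits per push (1 for the push, 1 saved for a future pop). Each pop or element popped by multipop(192) uses 1 saved credit. Total credits never go negative, so amortized cost is O(1).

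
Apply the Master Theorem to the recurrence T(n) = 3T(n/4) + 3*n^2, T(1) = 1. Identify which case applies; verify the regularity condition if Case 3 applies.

a=3, b=4, f(n)=3*n^2.
log_4(3) = 0.7925 < 2.
f(n) = Omega(n^(0.7925+epsilon)) for some epsilon > 0, so Case 3 is the candidate.
Regularity: a*f(n/b) = 3*3*(n/4)^2 = (3/16)*3*n^2 <= c*f(n) with c = 3/16 < 1. Satisfied.
Case 3: T(n) = Theta(n^2).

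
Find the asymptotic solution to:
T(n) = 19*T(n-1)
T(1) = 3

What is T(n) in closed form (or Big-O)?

Each step multiplies by 19. T(n) = T(1)*19^(n-1) = 3*19^(n-1).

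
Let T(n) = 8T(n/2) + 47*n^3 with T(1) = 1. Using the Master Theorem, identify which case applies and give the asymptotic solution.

a=8, b=2, f(n)=47*n^3.
log_2(8) = 3, so n^(log_b(a)) = n^3.
f(n) = Theta(n^3), so Case 2 applies.
T(n) = Theta(n^3 log n).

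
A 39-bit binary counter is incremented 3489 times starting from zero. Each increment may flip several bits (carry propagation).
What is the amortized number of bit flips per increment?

Bit i flips on every 2^i-th increment, so over 3489 increments bit i flips floor(3489/2^i) times. Summing over i: total flips < 2 * 3489. Amortized: < 2 = O(1) per increment.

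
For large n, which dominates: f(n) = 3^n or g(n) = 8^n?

g(n) = 8^n grows faster: (8/3)^n -> infinity since 8/3 > 1.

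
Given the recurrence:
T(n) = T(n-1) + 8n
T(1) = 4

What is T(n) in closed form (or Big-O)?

Unrolling: T(n) = 4 + 8*(2 + 3 + ... + n) = 4 + 8*(n(n+1)/2 - 1) = O(n^2).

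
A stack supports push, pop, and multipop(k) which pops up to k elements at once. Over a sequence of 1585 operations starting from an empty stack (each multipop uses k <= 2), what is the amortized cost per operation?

Each element is pushed exactly once and popped at most once (whether by pop or as part of a multipop). So the total number of individual pops over the whole sequence is at most the number of pushes, which is at most 1585. Total work <= 2 * 1585, hence O(1) amortized per operation.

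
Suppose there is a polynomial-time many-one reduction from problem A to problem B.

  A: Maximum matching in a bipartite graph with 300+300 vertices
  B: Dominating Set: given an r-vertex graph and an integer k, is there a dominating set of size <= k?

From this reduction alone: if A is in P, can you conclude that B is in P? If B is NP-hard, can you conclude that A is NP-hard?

A poly-time reduction A <=_p B transfers tractability DOWN (B easy => A easy) and hardness UP (A hard => B hard), not the reverse.
From A in P, the reduction alone does NOT give B in P: any problem in P trivially reduces to SAT, yet SAT is not known to be in P.
From B NP-hard, the reduction alone does NOT give A NP-hard: again, easy problems reduce to hard ones.
(Here in fact A is P and B is NP-complete.)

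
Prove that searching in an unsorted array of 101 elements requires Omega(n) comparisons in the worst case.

An adversary can always place the target in the last position checked. Until all 101 positions are examined, the target might be in any unchecked position. Therefore 101 comparisons are necessary.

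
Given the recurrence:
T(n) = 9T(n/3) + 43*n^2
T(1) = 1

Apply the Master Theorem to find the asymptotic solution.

a=9, b=3, f(n)=43*n^2. log_3(9) = 2. Case 2: T(n) = O(n^2 log n).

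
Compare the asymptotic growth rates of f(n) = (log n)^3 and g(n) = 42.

f(n) = (log n)^3 grows faster: any unbounded function dominates a constant.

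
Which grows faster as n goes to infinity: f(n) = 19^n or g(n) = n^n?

g(n) = n^n grows faster: n^n / 19^n = (n/19)^n -> infinity once n > 19.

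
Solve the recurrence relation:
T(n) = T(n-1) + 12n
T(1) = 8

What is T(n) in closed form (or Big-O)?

Unrolling: T(n) = 8 + 12*(2 + 3 + ... + n) = 8 + 12*(n(n+1)/2 - 1) = O(n^2).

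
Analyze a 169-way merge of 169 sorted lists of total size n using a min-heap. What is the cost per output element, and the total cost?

Maintain a min-heap of size 169 holding the current head of each list. Each output step does one extract-min (O(log 169)) and one insert of that list's next element (O(log 169)). Each of the n elements passes through the heap exactly once, so the total cost is O(n log 169), i.e. O(log 169) per output element.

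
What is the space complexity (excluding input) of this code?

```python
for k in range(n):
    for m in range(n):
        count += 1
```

Space complexity: O(1).
Only a constant amount of auxiliary storage is used; nothing grows with n.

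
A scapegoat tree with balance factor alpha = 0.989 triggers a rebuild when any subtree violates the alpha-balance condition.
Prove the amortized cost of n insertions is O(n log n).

Define potential Phi = c * sum of |size(left(v)) - size(right(v))| over all nodes. An insertion at depth d costs O(d) = O(log n) and increases Phi by O(log n). When a rebuild of subtree of size s occurs, it costs O(s) but reduces Phi by Omega(s). With alpha = 0.989, between rebuilds Omega(s) insertions must occur. Amortized cost per insertion: O(log n).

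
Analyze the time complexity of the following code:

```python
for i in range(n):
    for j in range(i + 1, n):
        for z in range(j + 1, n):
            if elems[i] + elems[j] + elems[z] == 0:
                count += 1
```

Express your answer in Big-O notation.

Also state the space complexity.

Time complexity: O(n^3).
Space complexity: O(1).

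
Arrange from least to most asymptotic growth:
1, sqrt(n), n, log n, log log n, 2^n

Ordered by growth rate: 1 < log log n < log n < sqrt(n) < n < 2^n.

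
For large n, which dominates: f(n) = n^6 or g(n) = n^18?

g(n) = n^18 grows faster: n^18/n^6 = n^12 -> infinity.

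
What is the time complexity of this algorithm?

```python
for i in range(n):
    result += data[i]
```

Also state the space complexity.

Time complexity: O(n).
Space complexity: O(1).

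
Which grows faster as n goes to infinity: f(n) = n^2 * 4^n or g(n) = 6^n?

g(n) = 6^n grows faster: 6^n / (n^2 4^n) = (6/4)^n / n^2 -> infinity since 6/4 > 1.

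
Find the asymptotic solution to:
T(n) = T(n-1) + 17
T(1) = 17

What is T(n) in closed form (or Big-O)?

Unrolling: T(n) = T(n-1) + 17 = T(n-2) + 2*17 = ... = T(1) + (n-1)*17 = 17 + (n-1)*17 = 17n.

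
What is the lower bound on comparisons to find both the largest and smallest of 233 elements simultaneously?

Pair elements first (floor(233/2) comparisons), then find max among winners and min among losers. Total: ceil(3*233/2) - 2 = 348 comparisons.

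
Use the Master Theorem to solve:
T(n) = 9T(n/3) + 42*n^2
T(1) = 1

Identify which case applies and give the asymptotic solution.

a=9, b=3, f(n)=42*n^2.
log_3(9) = 2, so n^(log_b(a)) = n^2.
f(n) = Theta(n^2), so Case 2 applies.
T(n) = Theta(n^2 log n).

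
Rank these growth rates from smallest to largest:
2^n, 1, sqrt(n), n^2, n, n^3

Ordered by growth rate: 1 < sqrt(n) < n < n^2 < n^3 < 2^n.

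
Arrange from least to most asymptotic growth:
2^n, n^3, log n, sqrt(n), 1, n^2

Ordered by growth rate: 1 < log n < sqrt(n) < n^2 < n^3 < 2^n.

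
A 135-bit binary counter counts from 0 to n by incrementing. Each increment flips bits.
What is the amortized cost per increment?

Bit i flips every 2^i increments. Total flips over n increments: sum_{i=0}^{135} n/2^i < 2n. Amortized cost: 2n/n = O(1).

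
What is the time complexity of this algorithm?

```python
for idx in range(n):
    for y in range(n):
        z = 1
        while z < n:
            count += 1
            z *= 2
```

Time complexity: O(n^2 log n).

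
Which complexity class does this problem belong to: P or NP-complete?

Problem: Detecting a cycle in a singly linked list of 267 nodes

This problem is in P: Floyd's tortoise-and-hare runs in O(n) time, O(1) space.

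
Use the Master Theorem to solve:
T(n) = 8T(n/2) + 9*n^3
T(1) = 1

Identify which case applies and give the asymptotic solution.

a=8, b=2, f(n)=9*n^3.
log_2(8) = 3, so n^(log_b(a)) = n^3.
f(n) = Theta(n^3), so Case 2 applies.
T(n) = Theta(n^3 log n).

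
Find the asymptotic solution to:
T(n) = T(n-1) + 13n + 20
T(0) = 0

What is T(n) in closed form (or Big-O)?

Dominant term in sum is 13*sum(i, i=1..n) = 13*n*(n+1)/2 = O(n^2).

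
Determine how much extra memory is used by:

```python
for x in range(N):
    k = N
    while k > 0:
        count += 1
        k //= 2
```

Space complexity: O(1).
Only a constant amount of auxiliary storage is used; nothing grows with n.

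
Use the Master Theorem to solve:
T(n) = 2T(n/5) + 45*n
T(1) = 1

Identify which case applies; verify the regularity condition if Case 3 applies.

a=2, b=5, f(n)=45*n.
log_5(2) = 0.4307 < 1.
f(n) = Omega(n^(0.4307+epsilon)) for some epsilon > 0, so Case 3 is the candidate.
Regularity: a*f(n/b) = 2*45*(n/5)^1 = (2/5)*45*n^1 <= c*f(n) with c = 2/5 < 1. Satisfied.
Case 3: T(n) = Theta(n).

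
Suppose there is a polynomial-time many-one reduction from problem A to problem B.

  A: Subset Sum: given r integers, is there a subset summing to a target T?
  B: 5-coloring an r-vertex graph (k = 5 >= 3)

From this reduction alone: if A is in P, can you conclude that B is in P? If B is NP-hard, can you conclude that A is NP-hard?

A poly-time reduction A <=_p B transfers tractability DOWN (B easy => A easy) and hardness UP (A hard => B hard), not the reverse.
From A in P, the reduction alone does NOT give B in P: any problem in P trivially reduces to SAT, yet SAT is not known to be in P.
From B NP-hard, the reduction alone does NOT give A NP-hard: again, easy problems reduce to hard ones.
(Here in fact A is NP-complete and B is NP-complete.)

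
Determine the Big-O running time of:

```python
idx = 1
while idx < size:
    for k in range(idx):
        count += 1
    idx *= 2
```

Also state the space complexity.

Time complexity: O(n).
Space complexity: O(1).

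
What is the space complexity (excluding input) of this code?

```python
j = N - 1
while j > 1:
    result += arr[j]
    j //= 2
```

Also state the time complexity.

Space complexity: O(1).
Only a constant amount of auxiliary storage is used; nothing grows with n.
Time complexity: O(log n).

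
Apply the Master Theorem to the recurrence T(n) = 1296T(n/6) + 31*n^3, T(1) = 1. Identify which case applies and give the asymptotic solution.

a=1296, b=6, f(n)=31*n^3.
log_6(1296) = 4 > 3.
Since f(n) = O(n^3) is polynomially smaller than n^4, Case 1 applies.
T(n) = Theta(n^4).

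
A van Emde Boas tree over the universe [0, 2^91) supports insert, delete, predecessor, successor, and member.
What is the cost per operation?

vEB recursively partitions [0, 2475880078570760549798248448) into sqrt(u) clusters of size sqrt(u). Each operation recurses into either one cluster or the summary, never both: T(u) = T(sqrt(u)) + O(1) => T(u) = O(log log u) = O(log 91). This is worst-case, not just amortized.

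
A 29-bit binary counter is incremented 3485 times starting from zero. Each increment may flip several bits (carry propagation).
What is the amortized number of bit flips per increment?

Bit i flips on every 2^i-th increment, so over 3485 increments bit i flips floor(3485/2^i) times. Summing over i: total flips < 2 * 3485. Amortized: < 2 = O(1) per increment.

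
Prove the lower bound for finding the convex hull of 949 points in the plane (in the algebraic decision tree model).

Reduction from sorting: given 949 numbers x_1,...,x_{949}, map x_i to the point (x_i, x_i^2) on the parabola y = x^2. All points are on the convex hull, and walking the hull gives them in sorted x-order. Since sorting requires Omega(n log n), so does planar convex hull.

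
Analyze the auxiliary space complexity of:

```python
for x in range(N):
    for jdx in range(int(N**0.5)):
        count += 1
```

Space complexity: O(1).
Only a constant amount of auxiliary storage is used; nothing grows with n.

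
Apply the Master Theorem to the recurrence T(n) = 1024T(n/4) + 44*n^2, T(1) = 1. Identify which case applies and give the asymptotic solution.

a=1024, b=4, f(n)=44*n^2.
log_4(1024) = 5 > 2.
Since f(n) = O(n^2) is polynomially smaller than n^5, Case 1 applies.
T(n) = Theta(n^5).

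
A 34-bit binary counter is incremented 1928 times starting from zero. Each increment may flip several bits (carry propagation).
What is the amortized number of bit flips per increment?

Bit i flips on every 2^i-th increment, so over 1928 increments bit i flips floor(1928/2^i) times. Summing over i: total flips < 2 * 1928. Amortized: < 2 = O(1) per increment.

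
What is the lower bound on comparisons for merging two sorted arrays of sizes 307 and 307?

Adversary argument: with sizes 307 and 307 (differing by at most 1), interleave the two arrays so that every consecutive pair in the output comes from different inputs. Then each of the 613 adjacent output pairs must be directly compared, or the algorithm cannot determine their relative order. So 613 comparisons are necessary; standard merge achieves this.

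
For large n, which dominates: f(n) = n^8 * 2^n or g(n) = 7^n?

g(n) = 7^n grows faster: 7^n / (n^8 2^n) = (7/2)^n / n^8 -> infinity since 7/2 > 1.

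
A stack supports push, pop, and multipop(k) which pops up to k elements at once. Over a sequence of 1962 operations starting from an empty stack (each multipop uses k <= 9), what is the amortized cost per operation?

Each element is pushed exactly once and popped at most once (whether by pop or as part of a multipop). So the total number of individual pops over the whole sequence is at most the number of pushes, which is at most 1962. Total work <= 2 * 1962, hence O(1) amortized per operation.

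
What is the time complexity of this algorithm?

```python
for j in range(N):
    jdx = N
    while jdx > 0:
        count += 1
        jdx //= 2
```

Time complexity: O(n log n).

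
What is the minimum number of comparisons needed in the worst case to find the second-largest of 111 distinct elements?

Lower bound: finding the max needs 111-1 comparisons. By the adversary weight-doubling argument, the max must personally win >= ceil(log_2(111)) = 7 comparisons; the 2nd-largest is among those 7 losers, needing 7-1 more comparisons. Total >= 111-1 + 7-1 = 116. A balanced knockout tournament achieves this.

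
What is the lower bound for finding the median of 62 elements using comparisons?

To find the median of 62 elements, every element must be compared at least once, so the lower bound is Omega(n). The BFPRT algorithm achieves O(n), making this tight.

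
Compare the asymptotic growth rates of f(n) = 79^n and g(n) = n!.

g(n) = n! grows faster: n!/79^n -> infinity by Stirling.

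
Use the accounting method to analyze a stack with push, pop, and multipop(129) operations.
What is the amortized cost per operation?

Assign 2 credits per push (1 for the push, 1 saved for a future pop). Each pop or element popped by multipop(129) uses 1 saved credit. Total credits never go negative, so amortized cost is O(1).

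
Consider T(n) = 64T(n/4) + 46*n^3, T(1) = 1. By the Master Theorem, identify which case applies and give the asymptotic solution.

a=64, b=4, f(n)=46*n^3.
log_4(64) = 3, so n^(log_b(a)) = n^3.
f(n) = Theta(n^3), so Case 2 applies.
T(n) = Theta(n^3 log n).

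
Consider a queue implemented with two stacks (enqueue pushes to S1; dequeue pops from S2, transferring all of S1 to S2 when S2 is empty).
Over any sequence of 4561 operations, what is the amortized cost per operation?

Each element is pushed to S1 once, popped once, pushed to S2 once, and popped once: 4 unit operations over its lifetime. Over 4561 operations the total work is O(4561). Amortized O(1) per enqueue/dequeue.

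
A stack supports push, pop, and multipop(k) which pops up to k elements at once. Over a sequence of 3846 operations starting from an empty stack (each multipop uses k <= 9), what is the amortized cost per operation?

Each element is pushed exactly once and popped at most once (whether by pop or as part of a multipop). So the total number of individual pops over the whole sequence is at most the number of pushes, which is at most 3846. Total work <= 2 * 3846, hence O(1) amortized per operation.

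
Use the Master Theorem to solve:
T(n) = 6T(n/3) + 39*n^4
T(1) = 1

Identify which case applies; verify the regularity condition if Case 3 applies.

a=6, b=3, f(n)=39*n^4.
log_3(6) = 1.631 < 4.
f(n) = Omega(n^(1.631+epsilon)) for some epsilon > 0, so Case 3 is the candidate.
Regularity: a*f(n/b) = 6*39*(n/3)^4 = (6/81)*39*n^4 <= c*f(n) with c = 6/81 < 1. Satisfied.
Case 3: T(n) = Theta(n^4).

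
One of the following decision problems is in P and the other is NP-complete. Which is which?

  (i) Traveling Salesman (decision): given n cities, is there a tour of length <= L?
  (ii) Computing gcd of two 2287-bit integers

(i) is NP-complete: reduces from Hamiltonian Cycle.
(ii) is P: the Euclidean algorithm runs in polynomial time in the bit-length.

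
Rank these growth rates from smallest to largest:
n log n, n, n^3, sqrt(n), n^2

Ordered by growth rate: sqrt(n) < n < n log n < n^2 < n^3.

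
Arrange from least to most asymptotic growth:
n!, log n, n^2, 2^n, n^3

Ordered by growth rate: log n < n^2 < n^3 < 2^n < n!.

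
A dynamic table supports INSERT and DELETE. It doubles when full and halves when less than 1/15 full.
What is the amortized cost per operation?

Using potential function Phi = |2*num_items - table_size| when load > 1/2, and Phi = table_size/2 - num_items otherwise. The gap of 1/15 vs 1/2 for shrinking prevents thrashing. Both insert and delete have O(1) amortized cost.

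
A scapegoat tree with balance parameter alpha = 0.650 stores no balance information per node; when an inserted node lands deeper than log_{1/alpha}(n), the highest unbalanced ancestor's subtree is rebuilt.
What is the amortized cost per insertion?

Search/insert path is O(log n). A rebuild of a subtree of size s costs O(s), but with alpha = 0.650 at least Omega(s) insertions must have occurred in that subtree since its last rebuild. Charging O(1) of the rebuild to each such insertion gives O(log n) amortized.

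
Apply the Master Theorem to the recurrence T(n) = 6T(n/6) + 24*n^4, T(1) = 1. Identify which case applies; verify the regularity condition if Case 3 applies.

a=6, b=6, f(n)=24*n^4.
log_6(6) = 1 < 4.
f(n) = Omega(n^(1+epsilon)) for some epsilon > 0, so Case 3 is the candidate.
Regularity: a*f(n/b) = 6*24*(n/6)^4 = (6/1296)*24*n^4 <= c*f(n) with c = 6/1296 < 1. Satisfied.
Case 3: T(n) = Theta(n^4).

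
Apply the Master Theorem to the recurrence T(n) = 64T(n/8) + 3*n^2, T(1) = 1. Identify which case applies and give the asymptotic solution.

a=64, b=8, f(n)=3*n^2.
log_8(64) = 2, so n^(log_b(a)) = n^2.
f(n) = Theta(n^2), so Case 2 applies.
T(n) = Theta(n^2 log n).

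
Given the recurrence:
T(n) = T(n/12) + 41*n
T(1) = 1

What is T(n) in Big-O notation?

Geometric series: 41*n*(1 + 1/12 + 1/12^2 + ...) = O(n). T(n) = O(n).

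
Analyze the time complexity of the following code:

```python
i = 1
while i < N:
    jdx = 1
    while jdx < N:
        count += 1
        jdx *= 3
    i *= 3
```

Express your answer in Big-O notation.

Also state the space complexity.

Time complexity: O(log^2 n).
Space complexity: O(1).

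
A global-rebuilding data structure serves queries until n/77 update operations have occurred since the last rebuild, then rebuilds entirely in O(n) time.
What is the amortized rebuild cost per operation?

The O(n) rebuild is triggered by n/77 operations, so each contributes O(n)/(n/77) = O(77) = O(1) to the rebuild cost.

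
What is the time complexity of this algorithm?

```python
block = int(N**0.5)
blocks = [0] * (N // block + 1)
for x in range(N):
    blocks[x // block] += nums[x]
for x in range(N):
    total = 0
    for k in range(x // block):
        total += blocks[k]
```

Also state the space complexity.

Time complexity: O(n * sqrt(n)).
Space complexity: O(sqrt(n)).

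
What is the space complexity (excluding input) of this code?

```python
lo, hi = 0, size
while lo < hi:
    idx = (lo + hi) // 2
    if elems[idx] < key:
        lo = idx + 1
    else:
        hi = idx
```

Space complexity: O(1).
Only a constant amount of auxiliary storage is used; nothing grows with n.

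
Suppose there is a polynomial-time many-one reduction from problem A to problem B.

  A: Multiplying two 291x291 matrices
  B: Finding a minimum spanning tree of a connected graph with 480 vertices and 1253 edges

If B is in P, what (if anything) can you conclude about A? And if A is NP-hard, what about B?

A poly-time reduction A <=_p B means any A-instance can be transformed to a B-instance in poly time.
If B is in P: compose the reduction with B's poly-time algorithm to solve A in poly time, so A is in P.
If A is NP-hard: every NP problem reduces to A, which reduces to B; composing reductions, every NP problem reduces to B, so B is NP-hard.
(Here in fact A is P and B is P.)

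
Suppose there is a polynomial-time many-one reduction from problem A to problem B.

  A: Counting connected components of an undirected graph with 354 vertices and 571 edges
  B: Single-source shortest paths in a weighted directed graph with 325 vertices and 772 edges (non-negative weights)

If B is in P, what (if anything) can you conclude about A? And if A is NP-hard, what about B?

A poly-time reduction A <=_p B means any A-instance can be transformed to a B-instance in poly time.
If B is in P: compose the reduction with B's poly-time algorithm to solve A in poly time, so A is in P.
If A is NP-hard: every NP problem reduces to A, which reduces to B; composing reductions, every NP problem reduces to B, so B is NP-hard.
(Here in fact A is P and B is P.)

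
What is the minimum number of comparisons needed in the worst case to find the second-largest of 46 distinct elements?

Lower bound: finding the max needs 46-1 comparisons. By the adversary weight-doubling argument, the max must personally win >= ceil(log_2(46)) = 6 comparisons; the 2nd-largest is among those 6 losers, needing 6-1 more comparisons. Total >= 46-1 + 6-1 = 50. A balanced knockout tournament achieves this.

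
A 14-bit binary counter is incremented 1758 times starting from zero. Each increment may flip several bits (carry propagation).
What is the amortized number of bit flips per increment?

Bit i flips on every 2^i-th increment, so over 1758 increments bit i flips floor(1758/2^i) times. Summing over i: total flips < 2 * 1758. Amortized: < 2 = O(1) per increment.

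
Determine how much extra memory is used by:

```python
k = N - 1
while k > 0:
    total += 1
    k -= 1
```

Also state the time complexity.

Space complexity: O(1).
Only a constant amount of auxiliary storage is used; nothing grows with n.
Time complexity: O(n).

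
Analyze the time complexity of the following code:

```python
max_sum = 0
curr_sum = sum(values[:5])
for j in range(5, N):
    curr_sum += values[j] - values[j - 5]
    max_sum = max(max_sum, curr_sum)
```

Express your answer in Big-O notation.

Time complexity: O(n).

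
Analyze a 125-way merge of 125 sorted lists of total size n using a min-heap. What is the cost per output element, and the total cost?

Maintain a min-heap of size 125 holding the current head of each list. Each output step does one extract-min (O(log 125)) and one insert of that list's next element (O(log 125)). Each of the n elements passes through the heap exactly once, so the total cost is O(n log 125), i.e. O(log 125) per output element.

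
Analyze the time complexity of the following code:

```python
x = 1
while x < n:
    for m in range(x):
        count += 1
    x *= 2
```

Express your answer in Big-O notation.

Time complexity: O(n).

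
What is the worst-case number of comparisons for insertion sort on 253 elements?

Insertion sort on reverse-sorted input: 1 + 2 + ... + (253-1) = 31878 comparisons.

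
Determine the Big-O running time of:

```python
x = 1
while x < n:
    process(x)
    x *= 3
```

Time complexity: O(log n).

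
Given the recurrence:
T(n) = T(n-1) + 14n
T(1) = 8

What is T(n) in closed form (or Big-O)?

Unrolling: T(n) = 8 + 14*(2 + 3 + ... + n) = 8 + 14*(n(n+1)/2 - 1) = O(n^2).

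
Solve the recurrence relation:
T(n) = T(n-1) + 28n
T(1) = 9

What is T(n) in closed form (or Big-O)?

Unrolling: T(n) = 9 + 28*(2 + 3 + ... + n) = 9 + 28*(n(n+1)/2 - 1) = O(n^2).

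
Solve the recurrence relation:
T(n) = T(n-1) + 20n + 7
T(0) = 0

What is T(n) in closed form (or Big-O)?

Dominant term in sum is 20*sum(i, i=1..n) = 20*n*(n+1)/2 = O(n^2).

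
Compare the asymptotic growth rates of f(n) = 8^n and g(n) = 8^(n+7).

f(n) = 8^n and g(n) = 8^(n+7) are Theta of each other: 8^(n+7) = 8^7 * 8^n = Theta(8^n).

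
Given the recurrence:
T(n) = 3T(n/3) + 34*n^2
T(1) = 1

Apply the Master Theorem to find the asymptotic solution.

a=3, b=3, f(n)=34*n^2. log_3(3) = 1 < 2. Case 3: T(n) = O(n^2).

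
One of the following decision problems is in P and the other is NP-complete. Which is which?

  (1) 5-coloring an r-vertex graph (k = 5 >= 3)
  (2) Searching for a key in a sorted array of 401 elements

(1) is NP-complete: graph k-coloring for k>=3 is NP-complete by reduction from 3-SAT.
(2) is P: binary search runs in O(log n).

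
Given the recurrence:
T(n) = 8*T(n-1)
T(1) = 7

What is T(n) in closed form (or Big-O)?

Each step multiplies by 8. T(n) = T(1)*8^(n-1) = 7*8^(n-1).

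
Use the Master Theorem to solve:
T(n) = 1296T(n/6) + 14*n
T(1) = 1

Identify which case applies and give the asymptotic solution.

a=1296, b=6, f(n)=14*n.
log_6(1296) = 4 > 1.
Since f(n) = O(n^1) is polynomially smaller than n^4, Case 1 applies.
T(n) = Theta(n^4).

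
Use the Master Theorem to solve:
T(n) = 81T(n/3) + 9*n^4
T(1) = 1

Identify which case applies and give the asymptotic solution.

a=81, b=3, f(n)=9*n^4.
log_3(81) = 4, so n^(log_b(a)) = n^4.
f(n) = Theta(n^4), so Case 2 applies.
T(n) = Theta(n^4 log n).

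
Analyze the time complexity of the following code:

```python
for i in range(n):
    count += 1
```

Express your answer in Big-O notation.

Time complexity: O(n).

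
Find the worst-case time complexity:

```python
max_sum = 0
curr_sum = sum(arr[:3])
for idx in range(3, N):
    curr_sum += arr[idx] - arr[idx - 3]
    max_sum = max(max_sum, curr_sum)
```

Time complexity: O(n).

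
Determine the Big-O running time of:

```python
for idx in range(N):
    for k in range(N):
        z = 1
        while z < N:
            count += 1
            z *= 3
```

Time complexity: O(n^2 log n).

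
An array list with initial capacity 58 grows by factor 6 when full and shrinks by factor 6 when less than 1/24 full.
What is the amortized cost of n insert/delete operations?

Using potential function Phi = |6*size - capacity|. Resizing costs are offset by potential release. Amortized O(1) per operation.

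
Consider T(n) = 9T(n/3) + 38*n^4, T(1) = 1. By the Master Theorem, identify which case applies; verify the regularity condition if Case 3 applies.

a=9, b=3, f(n)=38*n^4.
log_3(9) = 2 < 4.
f(n) = Omega(n^(2+epsilon)) for some epsilon > 0, so Case 3 is the candidate.
Regularity: a*f(n/b) = 9*38*(n/3)^4 = (9/81)*38*n^4 <= c*f(n) with c = 9/81 < 1. Satisfied.
Case 3: T(n) = Theta(n^4).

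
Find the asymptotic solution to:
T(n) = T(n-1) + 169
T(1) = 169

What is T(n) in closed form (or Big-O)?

Unrolling: T(n) = T(n-1) + 169 = T(n-2) + 2*169 = ... = T(1) + (n-1)*169 = 169 + (n-1)*169 = 169n.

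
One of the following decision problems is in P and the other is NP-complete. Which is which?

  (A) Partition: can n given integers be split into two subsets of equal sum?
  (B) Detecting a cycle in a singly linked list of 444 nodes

(A) is NP-complete: Subset Sum reduces to it (one of Karp's 21 NP-complete problems).
(B) is P: Floyd's tortoise-and-hare runs in O(n) time, O(1) space.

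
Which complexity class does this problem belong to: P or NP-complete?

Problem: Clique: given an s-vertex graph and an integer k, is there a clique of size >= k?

This problem is NP-complete: complement of Independent Set / Vertex Cover (with k part of the input).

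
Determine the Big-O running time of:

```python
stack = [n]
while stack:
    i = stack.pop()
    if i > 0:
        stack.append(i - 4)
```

Time complexity: O(n).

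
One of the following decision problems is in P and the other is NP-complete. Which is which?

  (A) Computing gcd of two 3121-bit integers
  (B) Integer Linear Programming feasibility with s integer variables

(A) is P: the Euclidean algorithm runs in polynomial time in the bit-length.
(B) is NP-complete: ILP feasibility is NP-complete (LP relaxation is in P).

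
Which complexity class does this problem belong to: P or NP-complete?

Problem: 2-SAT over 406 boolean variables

This problem is in P: 2-SAT is solvable in linear time via implication-graph SCCs.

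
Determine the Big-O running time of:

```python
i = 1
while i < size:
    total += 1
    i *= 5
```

Time complexity: O(log n).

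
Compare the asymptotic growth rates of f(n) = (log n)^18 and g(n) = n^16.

g(n) = n^16 grows faster: any positive polynomial dominates any polylog.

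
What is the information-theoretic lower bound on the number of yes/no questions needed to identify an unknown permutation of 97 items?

There are 97! = 96192759682482119853328425949563698712343813919172976158104477319333745612481875498805879175589072651261284189679678167647067832320000000000000000000000 permutations. Each yes/no question gives at most 1 bit, so at least ceil(log_2(96192759682482119853328425949563698712343813919172976158104477319333745612481875498805879175589072651261284189679678167647067832320000000000000000000000)) = 505 questions are needed.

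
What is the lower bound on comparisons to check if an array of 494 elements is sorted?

To verify 494 elements are sorted, we must compare each consecutive pair. Skipping any pair allows an adversary to swap them. Therefore 493 comparisons are necessary and sufficient.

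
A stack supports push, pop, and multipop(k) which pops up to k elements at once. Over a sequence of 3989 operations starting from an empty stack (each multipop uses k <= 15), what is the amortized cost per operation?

Each element is pushed exactly once and popped at most once (whether by pop or as part of a multipop). So the total number of individual pops over the whole sequence is at most the number of pushes, which is at most 3989. Total work <= 2 * 3989, hence O(1) amortized per operation.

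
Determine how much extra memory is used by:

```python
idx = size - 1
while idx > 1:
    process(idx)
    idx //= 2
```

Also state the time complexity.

Space complexity: O(1).
Only a constant amount of auxiliary storage is used; nothing grows with n.
Time complexity: O(log n).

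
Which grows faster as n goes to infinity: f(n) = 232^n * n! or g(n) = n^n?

f(n) = 232^n * n! grows faster: by Stirling n! ~ sqrt(2 pi n)(n/e)^n, so 232^n n! / n^n ~ (232/e)^n sqrt(2 pi n) -> infinity since 232/e > 1.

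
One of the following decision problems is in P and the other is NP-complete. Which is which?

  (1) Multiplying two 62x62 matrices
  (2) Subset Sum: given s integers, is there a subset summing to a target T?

(1) is P: the schoolbook algorithm runs in O(n^3).
(2) is NP-complete: one of Karp's 21 NP-complete problems.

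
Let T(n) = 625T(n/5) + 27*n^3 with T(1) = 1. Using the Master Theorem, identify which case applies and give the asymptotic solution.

a=625, b=5, f(n)=27*n^3.
log_5(625) = 4 > 3.
Since f(n) = O(n^3) is polynomially smaller than n^4, Case 1 applies.
T(n) = Theta(n^4).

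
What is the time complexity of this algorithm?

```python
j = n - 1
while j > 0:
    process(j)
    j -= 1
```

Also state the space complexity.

Time complexity: O(n).
Space complexity: O(1).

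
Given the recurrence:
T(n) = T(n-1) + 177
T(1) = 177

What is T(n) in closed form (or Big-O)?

Unrolling: T(n) = T(n-1) + 177 = T(n-2) + 2*177 = ... = T(1) + (n-1)*177 = 177 + (n-1)*177 = 177n.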